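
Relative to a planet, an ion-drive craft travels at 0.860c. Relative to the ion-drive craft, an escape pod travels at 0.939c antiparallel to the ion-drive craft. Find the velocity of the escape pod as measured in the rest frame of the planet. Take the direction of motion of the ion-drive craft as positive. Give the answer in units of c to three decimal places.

-0.410c

With v = 0.860 and u' = -0.939 (in units of c),
u = (u' + v)/(1 + u'v/c²):
u = (-0.939 + 0.860) / (1 + (-0.939)·0.860) = -0.0790/0.1925 = -0.4105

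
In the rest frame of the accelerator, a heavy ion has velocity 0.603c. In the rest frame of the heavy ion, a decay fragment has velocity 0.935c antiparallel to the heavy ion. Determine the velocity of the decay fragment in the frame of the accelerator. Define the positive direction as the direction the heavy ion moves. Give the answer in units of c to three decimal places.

With v = 0.603 and u' = -0.935 (in units of c),
u = (u' + v)/(1 + u'v/c²):
u = (-0.935 + 0.603) / (1 + (-0.935)·0.603) = -0.3320/0.4362 = -0.7611
(Galilean addition would give -0.332c.)

-0.761c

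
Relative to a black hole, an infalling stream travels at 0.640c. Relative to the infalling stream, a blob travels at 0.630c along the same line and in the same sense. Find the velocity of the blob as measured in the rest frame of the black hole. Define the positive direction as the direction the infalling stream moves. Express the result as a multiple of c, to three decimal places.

0.905c

With v = 0.640 and u' = 0.630 (in units of c),
u = (u' + v)/(1 + u'v/c²):
u = (0.630 + 0.640) / (1 + 0.630·0.640) = 1.2700/1.4032 = 0.9051
(Galilean addition would give +1.270c, exceeding c.)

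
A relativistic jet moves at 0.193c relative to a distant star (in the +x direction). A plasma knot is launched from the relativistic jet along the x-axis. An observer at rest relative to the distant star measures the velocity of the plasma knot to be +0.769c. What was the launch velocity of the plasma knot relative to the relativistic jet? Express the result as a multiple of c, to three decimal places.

+0.676c

Invert the composition law: u' = (u − v)/(1 − uv/c²).
u' = (0.769 − 0.193) / (1 − (0.769)(0.193)) = 0.5760/0.8516 = 0.6764.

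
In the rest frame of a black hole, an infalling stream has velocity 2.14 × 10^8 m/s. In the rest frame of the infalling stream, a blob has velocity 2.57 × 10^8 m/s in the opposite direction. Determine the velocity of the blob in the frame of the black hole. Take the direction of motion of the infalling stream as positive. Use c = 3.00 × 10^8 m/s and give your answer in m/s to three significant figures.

In units of c (dividing by 3.00 × 10^8 m/s): v = 0.713, u' = -0.857.
u = (u' + v)/(1 + u'v/c²):
u = (-0.857 + 0.713) / (1 + (-0.857)·0.713) = -0.1433/0.3889 = -0.3686
Converting back: u = -0.3686 × 3.00 × 10^8 m/s.

-1.11 × 10^8 m/s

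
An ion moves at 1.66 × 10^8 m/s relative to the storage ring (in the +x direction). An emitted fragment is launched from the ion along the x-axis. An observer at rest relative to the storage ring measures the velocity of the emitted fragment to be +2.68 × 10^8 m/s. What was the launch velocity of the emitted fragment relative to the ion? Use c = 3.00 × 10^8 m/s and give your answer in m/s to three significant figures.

v = 0.553c, u = 0.893c.
Invert the composition law: u' = (u − v)/(1 − uv/c²).
u' = (0.893 − 0.553) / (1 − (0.893)(0.553)) = 0.3400/0.5057 = 0.6724.
u' = 0.6724 × 3.00 × 10^8 m/s.

+2.02 × 10^8 m/s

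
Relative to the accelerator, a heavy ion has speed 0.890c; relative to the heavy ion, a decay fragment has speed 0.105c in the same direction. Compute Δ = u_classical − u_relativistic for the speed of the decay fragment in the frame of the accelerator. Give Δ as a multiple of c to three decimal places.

Δ = 0.085c

Galilean: u_cl = 0.105 + 0.890 = 0.9950.
Relativistic: u_rel = (0.105 + 0.890) / (1 + 0.105·0.890) = 0.9950/1.0935 = 0.9100.
Δ = 0.9950 − 0.9100 = 0.0850.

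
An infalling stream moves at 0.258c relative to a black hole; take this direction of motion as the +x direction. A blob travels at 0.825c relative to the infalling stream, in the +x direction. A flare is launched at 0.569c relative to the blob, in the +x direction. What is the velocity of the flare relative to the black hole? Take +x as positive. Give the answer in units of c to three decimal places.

0.969c

Apply u = (u' + v)/(1 + u'v/c²) successively, working outward toward the black hole.
Start: velocity of the infalling stream relative to the black hole = 0.2580c.
Compose with the blob (u' = 0.825 in the infalling stream frame): u_1 = (0.825 + 0.258) / (1 + 0.825·0.258) = 1.0830/1.2128 = 0.8929.
Compose with the flare (u' = 0.569 in the blob frame): u_2 = (0.569 + 0.893) / (1 + 0.569·0.893) = 1.4619/1.5081 = 0.9694.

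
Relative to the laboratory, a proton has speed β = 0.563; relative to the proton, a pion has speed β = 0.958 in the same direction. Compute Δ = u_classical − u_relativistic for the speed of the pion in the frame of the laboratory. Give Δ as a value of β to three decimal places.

Δ = 0.533

Galilean: u_cl = 0.958 + 0.563 = 1.5210.
Relativistic: u_rel = (0.958 + 0.563) / (1 + 0.958·0.563) = 1.5210/1.5394 = 0.9881.
Δ = 1.5210 − 0.9881 = 0.5329.
(The classical prediction exceeds c; the relativistic result does not.)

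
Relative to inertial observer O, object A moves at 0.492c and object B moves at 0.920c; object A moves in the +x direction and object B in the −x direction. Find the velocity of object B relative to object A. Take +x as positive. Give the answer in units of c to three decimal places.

-0.972c

β_A = 0.492, β_B = -0.920.
Transform to A's frame with the inverse velocity-addition law: u' = (u − v)/(1 − uv/c²), taking u = β_B and v = β_A.
u' = (-0.920 − 0.492) / (1 − (0.492)(-0.920)) = -1.4120/1.4526 = -0.9720.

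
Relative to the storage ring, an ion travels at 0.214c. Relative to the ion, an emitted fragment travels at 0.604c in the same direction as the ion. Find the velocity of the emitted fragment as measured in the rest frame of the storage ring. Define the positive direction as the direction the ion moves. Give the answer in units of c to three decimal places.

0.724c

With v = 0.214 and u' = 0.604 (in units of c),
u = (u' + v)/(1 + u'v/c²):
u = (0.604 + 0.214) / (1 + 0.604·0.214) = 0.8180/1.1293 = 0.7244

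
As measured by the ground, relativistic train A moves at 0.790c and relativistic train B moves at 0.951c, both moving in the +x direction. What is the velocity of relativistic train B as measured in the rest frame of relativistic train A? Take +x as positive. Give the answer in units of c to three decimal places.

+0.647c

β_A = 0.790, β_B = 0.951.
Transform to A's frame with the inverse velocity-addition law: u' = (u − v)/(1 − uv/c²), taking u = β_B and v = β_A.
u' = (0.951 − 0.790) / (1 − (0.790)(0.951)) = 0.1610/0.2487 = 0.6473.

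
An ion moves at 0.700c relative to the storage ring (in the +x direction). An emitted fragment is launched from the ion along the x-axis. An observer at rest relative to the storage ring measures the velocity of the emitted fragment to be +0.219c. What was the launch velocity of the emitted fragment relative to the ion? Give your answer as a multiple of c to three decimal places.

Invert the composition law: u' = (u − v)/(1 − uv/c²).
u' = (0.219 − 0.700) / (1 − (0.219)(0.700)) = -0.4810/0.8467 = -0.5681.

-0.568c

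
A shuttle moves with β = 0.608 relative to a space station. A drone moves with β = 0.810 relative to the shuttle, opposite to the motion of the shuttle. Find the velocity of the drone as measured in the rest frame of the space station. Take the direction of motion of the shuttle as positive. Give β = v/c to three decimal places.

With v = 0.608 and u' = -0.810 (in units of c),
u = (u' + v)/(1 + u'v/c²):
u = (-0.810 + 0.608) / (1 + (-0.810)·0.608) = -0.2020/0.5075 = -0.3980
(Galilean addition would give -0.202c.)

β = -0.398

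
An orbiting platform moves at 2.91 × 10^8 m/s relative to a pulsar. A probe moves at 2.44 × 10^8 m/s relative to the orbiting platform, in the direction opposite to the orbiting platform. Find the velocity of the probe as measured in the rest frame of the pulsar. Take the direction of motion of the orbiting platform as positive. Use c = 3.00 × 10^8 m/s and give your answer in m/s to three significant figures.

+2.23 × 10^8 m/s

In units of c (dividing by 3.00 × 10^8 m/s): v = 0.970, u' = -0.813.
u = (u' + v)/(1 + u'v/c²):
u = (-0.813 + 0.970) / (1 + (-0.813)·0.970) = 0.1567/0.2111 = 0.7423
(Galilean addition would give +0.157c.)
Converting back: u = 0.7423 × 3.00 × 10^8 m/s.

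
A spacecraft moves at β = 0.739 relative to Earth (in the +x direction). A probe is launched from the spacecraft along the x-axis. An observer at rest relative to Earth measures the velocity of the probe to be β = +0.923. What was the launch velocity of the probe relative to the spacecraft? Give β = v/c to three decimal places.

Invert the composition law: u' = (u − v)/(1 − uv/c²).
u' = (0.923 − 0.739) / (1 − (0.923)(0.739)) = 0.1840/0.3179 = 0.5788.

β = +0.579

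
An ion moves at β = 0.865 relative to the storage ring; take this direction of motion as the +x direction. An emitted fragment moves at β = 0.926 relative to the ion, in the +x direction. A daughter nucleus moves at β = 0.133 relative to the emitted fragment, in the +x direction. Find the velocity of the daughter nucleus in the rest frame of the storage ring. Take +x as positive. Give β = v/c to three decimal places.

β = 0.996

Apply u = (u' + v)/(1 + u'v/c²) successively, working outward toward the storage ring.
Start: velocity of the ion relative to the storage ring = 0.8650c.
Compose with the emitted fragment (u' = 0.926 in the ion frame): u_1 = (0.926 + 0.865) / (1 + 0.926·0.865) = 1.7910/1.8010 = 0.9945.
Compose with the daughter nucleus (u' = 0.133 in the emitted fragment frame): u_2 = (0.133 + 0.994) / (1 + 0.133·0.994) = 1.1275/1.1323 = 0.9958.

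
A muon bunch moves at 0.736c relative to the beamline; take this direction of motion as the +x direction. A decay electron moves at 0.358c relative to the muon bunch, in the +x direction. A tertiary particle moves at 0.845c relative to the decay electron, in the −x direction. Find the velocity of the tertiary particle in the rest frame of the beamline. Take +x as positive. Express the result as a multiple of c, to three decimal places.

+0.078c

Apply u = (u' + v)/(1 + u'v/c²) successively, working outward toward the beamline.
Start: velocity of the muon bunch relative to the beamline = 0.7360c.
Compose with the decay electron (u' = 0.358 in the muon bunch frame): u_1 = (0.358 + 0.736) / (1 + 0.358·0.736) = 1.0940/1.2635 = 0.8659.
Compose with the tertiary particle (u' = -0.845 in the decay electron frame): u_2 = (-0.845 + 0.866) / (1 + (-0.845)·0.866) = 0.0209/0.2684 = 0.0777.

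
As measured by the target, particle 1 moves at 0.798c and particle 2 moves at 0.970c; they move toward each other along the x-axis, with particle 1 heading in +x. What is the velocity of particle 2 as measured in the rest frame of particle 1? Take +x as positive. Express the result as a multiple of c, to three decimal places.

β_A = 0.798, β_B = -0.970.
Transform to A's frame with the inverse velocity-addition law: u' = (u − v)/(1 − uv/c²), taking u = β_B and v = β_A.
u' = (-0.970 − 0.798) / (1 − (0.798)(-0.970)) = -1.7680/1.7741 = -0.9966.

-0.997c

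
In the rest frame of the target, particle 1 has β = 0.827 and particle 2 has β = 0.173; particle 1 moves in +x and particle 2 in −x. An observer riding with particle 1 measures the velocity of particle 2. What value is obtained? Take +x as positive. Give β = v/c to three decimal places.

β = -0.875

β_A = 0.827, β_B = -0.173.
Transform to A's frame with the inverse velocity-addition law: u' = (u − v)/(1 − uv/c²), taking u = β_B and v = β_A.
u' = (-0.173 − 0.827) / (1 − (0.827)(-0.173)) = -1.0000/1.1431 = -0.8748.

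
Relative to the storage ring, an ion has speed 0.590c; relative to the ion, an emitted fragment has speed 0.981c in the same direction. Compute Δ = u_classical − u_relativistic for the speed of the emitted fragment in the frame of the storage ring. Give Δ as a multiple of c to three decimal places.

Galilean: u_cl = 0.981 + 0.590 = 1.5710.
Relativistic: u_rel = (0.981 + 0.590) / (1 + 0.981·0.590) = 1.5710/1.5788 = 0.9951.
Δ = 1.5710 − 0.9951 = 0.5759.
(The classical prediction exceeds c; the relativistic result does not.)

Δ = 0.576c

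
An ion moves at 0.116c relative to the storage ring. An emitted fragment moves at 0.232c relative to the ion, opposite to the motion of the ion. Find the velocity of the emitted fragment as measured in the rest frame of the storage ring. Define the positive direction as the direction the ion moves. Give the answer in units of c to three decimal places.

-0.119c

With v = 0.116 and u' = -0.232 (in units of c),
u = (u' + v)/(1 + u'v/c²):
u = (-0.232 + 0.116) / (1 + (-0.232)·0.116) = -0.1160/0.9731 = -0.1192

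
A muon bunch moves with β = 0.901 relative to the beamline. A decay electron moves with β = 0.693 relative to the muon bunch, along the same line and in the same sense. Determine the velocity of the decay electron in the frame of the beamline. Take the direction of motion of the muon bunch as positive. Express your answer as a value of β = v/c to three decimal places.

β = 0.981

With v = 0.901 and u' = 0.693 (in units of c),
u = (u' + v)/(1 + u'v/c²):
u = (0.693 + 0.901) / (1 + 0.693·0.901) = 1.5940/1.6244 = 0.9813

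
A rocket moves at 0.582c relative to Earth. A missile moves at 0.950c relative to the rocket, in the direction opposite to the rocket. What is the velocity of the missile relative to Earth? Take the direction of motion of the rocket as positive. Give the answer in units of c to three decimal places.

With v = 0.582 and u' = -0.950 (in units of c),
u = (u' + v)/(1 + u'v/c²):
u = (-0.950 + 0.582) / (1 + (-0.950)·0.582) = -0.3680/0.4471 = -0.8231

-0.823c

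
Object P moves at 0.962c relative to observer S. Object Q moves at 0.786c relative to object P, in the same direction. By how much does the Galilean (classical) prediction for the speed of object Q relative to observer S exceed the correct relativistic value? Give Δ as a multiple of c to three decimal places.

Δ = 0.753c

Galilean: u_cl = 0.786 + 0.962 = 1.7480.
Relativistic: u_rel = (0.786 + 0.962) / (1 + 0.786·0.962) = 1.7480/1.7561 = 0.9954.
Δ = 1.7480 − 0.9954 = 0.7526.
(The classical prediction exceeds c; the relativistic result does not.)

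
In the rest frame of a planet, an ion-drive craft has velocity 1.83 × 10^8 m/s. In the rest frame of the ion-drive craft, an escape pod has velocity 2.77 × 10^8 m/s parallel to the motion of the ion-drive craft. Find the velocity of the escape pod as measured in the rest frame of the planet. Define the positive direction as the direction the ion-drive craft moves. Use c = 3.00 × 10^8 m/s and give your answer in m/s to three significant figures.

In units of c (dividing by 3.00 × 10^8 m/s): v = 0.610, u' = 0.923.
u = (u' + v)/(1 + u'v/c²):
u = (0.923 + 0.610) / (1 + 0.923·0.610) = 1.5333/1.5632 = 0.9809
Converting back: u = 0.9809 × 3.00 × 10^8 m/s.

2.94 × 10^8 m/s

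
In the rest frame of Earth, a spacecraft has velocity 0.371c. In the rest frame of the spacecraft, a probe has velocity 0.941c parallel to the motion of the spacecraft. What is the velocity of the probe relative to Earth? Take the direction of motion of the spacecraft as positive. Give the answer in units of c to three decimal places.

0.972c

With v = 0.371 and u' = 0.941 (in units of c),
u = (u' + v)/(1 + u'v/c²):
u = (0.941 + 0.371) / (1 + 0.941·0.371) = 1.3120/1.3491 = 0.9725
(Galilean addition would give +1.312c, exceeding c.)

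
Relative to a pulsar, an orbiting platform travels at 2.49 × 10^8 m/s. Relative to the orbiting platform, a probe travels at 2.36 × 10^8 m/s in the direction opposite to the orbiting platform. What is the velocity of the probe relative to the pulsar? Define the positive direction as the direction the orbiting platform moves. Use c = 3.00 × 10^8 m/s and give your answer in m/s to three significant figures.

In units of c (dividing by 3.00 × 10^8 m/s): v = 0.830, u' = -0.787.
u = (u' + v)/(1 + u'v/c²):
u = (-0.787 + 0.830) / (1 + (-0.787)·0.830) = 0.0433/0.3471 = 0.1249
Converting back: u = 0.1249 × 3.00 × 10^8 m/s.

+3.75 × 10^7 m/s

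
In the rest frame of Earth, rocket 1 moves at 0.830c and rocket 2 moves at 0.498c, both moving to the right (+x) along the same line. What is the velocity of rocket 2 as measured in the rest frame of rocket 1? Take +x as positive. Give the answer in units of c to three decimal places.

β_A = 0.830, β_B = 0.498.
Transform to A's frame with the inverse velocity-addition law: u' = (u − v)/(1 − uv/c²), taking u = β_B and v = β_A.
u' = (0.498 − 0.830) / (1 − (0.830)(0.498)) = -0.3320/0.5867 = -0.5659.

-0.566c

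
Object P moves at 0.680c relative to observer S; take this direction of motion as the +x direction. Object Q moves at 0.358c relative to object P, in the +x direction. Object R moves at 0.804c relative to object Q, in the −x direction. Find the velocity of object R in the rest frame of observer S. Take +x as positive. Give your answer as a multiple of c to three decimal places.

Apply u = (u' + v)/(1 + u'v/c²) successively, working outward toward observer S.
Start: velocity of object P relative to observer S = 0.6800c.
Compose with object Q (u' = 0.358 in object P frame): u_1 = (0.358 + 0.680) / (1 + 0.358·0.680) = 1.0380/1.2434 = 0.8348.
Compose with object R (u' = -0.804 in object Q frame): u_2 = (-0.804 + 0.835) / (1 + (-0.804)·0.835) = 0.0308/0.3288 = 0.0936.

+0.094c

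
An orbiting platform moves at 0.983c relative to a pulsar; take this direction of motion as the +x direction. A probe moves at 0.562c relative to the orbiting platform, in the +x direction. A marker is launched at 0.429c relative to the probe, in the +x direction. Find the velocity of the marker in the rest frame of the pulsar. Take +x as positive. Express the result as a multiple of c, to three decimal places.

0.998c

Apply u = (u' + v)/(1 + u'v/c²) successively, working outward toward the pulsar.
Start: velocity of the orbiting platform relative to the pulsar = 0.9830c.
Compose with the probe (u' = 0.562 in the orbiting platform frame): u_1 = (0.562 + 0.983) / (1 + 0.562·0.983) = 1.5450/1.5524 = 0.9952.
Compose with the marker (u' = 0.429 in the probe frame): u_2 = (0.429 + 0.995) / (1 + 0.429·0.995) = 1.4242/1.4269 = 0.9981.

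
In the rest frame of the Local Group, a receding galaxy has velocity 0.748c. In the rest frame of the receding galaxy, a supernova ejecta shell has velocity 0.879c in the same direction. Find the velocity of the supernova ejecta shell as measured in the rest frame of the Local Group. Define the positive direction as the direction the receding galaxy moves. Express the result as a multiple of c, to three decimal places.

With v = 0.748 and u' = 0.879 (in units of c),
u = (u' + v)/(1 + u'v/c²):
u = (0.879 + 0.748) / (1 + 0.879·0.748) = 1.6270/1.6575 = 0.9816
(Galilean addition would give +1.627c, exceeding c.)

0.982c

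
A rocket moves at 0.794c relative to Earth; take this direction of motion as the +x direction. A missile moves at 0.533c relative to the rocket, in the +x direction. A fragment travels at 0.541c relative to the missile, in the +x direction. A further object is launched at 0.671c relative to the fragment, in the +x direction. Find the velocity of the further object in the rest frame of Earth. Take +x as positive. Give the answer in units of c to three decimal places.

0.996c

Apply u = (u' + v)/(1 + u'v/c²) successively, working outward toward Earth.
Start: velocity of the rocket relative to Earth = 0.7940c.
Compose with the missile (u' = 0.533 in the rocket frame): u_1 = (0.533 + 0.794) / (1 + 0.533·0.794) = 1.3270/1.4232 = 0.9324.
Compose with the fragment (u' = 0.541 in the missile frame): u_2 = (0.541 + 0.932) / (1 + 0.541·0.932) = 1.4734/1.5044 = 0.9794.
Compose with the further object (u' = 0.671 in the fragment frame): u_3 = (0.671 + 0.979) / (1 + 0.671·0.979) = 1.6504/1.6572 = 0.9959.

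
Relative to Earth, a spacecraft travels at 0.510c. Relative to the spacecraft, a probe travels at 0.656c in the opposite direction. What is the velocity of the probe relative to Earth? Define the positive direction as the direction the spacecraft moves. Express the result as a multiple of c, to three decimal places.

With v = 0.510 and u' = -0.656 (in units of c),
u = (u' + v)/(1 + u'v/c²):
u = (-0.656 + 0.510) / (1 + (-0.656)·0.510) = -0.1460/0.6654 = -0.2194

-0.219c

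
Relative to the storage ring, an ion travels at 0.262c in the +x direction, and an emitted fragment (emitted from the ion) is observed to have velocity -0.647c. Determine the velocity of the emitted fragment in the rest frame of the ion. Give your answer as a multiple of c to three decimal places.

-0.777c

Invert the composition law: u' = (u − v)/(1 − uv/c²).
u' = (-0.647 − 0.262) / (1 − (-0.647)(0.262)) = -0.9090/1.1695 = -0.7772.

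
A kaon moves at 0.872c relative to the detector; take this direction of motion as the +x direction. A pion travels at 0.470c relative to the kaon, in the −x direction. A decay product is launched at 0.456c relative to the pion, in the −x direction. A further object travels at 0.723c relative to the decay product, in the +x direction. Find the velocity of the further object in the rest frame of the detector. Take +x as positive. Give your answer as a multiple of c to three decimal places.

Apply u = (u' + v)/(1 + u'v/c²) successively, working outward toward the detector.
Start: velocity of the kaon relative to the detector = 0.8720c.
Compose with the pion (u' = -0.470 in the kaon frame): u_1 = (-0.470 + 0.872) / (1 + (-0.470)·0.872) = 0.4020/0.5902 = 0.6812.
Compose with the decay product (u' = -0.456 in the pion frame): u_2 = (-0.456 + 0.681) / (1 + (-0.456)·0.681) = 0.2252/0.6894 = 0.3266.
Compose with the further object (u' = 0.723 in the decay product frame): u_3 = (0.723 + 0.327) / (1 + 0.723·0.327) = 1.0496/1.2362 = 0.8491.

+0.849c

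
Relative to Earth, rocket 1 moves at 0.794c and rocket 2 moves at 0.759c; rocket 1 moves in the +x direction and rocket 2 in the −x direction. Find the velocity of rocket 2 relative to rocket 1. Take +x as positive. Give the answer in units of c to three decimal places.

β_A = 0.794, β_B = -0.759.
Transform to A's frame with the inverse velocity-addition law: u' = (u − v)/(1 − uv/c²), taking u = β_B and v = β_A.
u' = (-0.759 − 0.794) / (1 − (0.794)(-0.759)) = -1.5530/1.6026 = -0.9690.

-0.969c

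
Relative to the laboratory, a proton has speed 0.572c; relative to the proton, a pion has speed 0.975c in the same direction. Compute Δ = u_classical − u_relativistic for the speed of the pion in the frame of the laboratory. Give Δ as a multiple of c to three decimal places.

Δ = 0.554c

Galilean: u_cl = 0.975 + 0.572 = 1.5470.
Relativistic: u_rel = (0.975 + 0.572) / (1 + 0.975·0.572) = 1.5470/1.5577 = 0.9931.
Δ = 1.5470 − 0.9931 = 0.5539.
(The classical prediction exceeds c; the relativistic result does not.)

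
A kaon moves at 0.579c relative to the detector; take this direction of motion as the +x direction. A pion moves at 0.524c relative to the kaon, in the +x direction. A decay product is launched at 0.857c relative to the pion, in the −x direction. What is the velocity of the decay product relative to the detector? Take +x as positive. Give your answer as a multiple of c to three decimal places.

Apply u = (u' + v)/(1 + u'v/c²) successively, working outward toward the detector.
Start: velocity of the kaon relative to the detector = 0.5790c.
Compose with the pion (u' = 0.524 in the kaon frame): u_1 = (0.524 + 0.579) / (1 + 0.524·0.579) = 1.1030/1.3034 = 0.8463.
Compose with the decay product (u' = -0.857 in the pion frame): u_2 = (-0.857 + 0.846) / (1 + (-0.857)·0.846) = -0.0107/0.2748 = -0.0391.

-0.039c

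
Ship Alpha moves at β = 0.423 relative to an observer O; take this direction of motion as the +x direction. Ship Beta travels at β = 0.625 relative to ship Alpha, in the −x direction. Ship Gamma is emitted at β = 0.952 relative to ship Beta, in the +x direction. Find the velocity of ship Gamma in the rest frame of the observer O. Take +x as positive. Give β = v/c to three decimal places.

Apply u = (u' + v)/(1 + u'v/c²) successively, working outward toward the observer O.
Start: velocity of ship Alpha relative to the observer O = 0.4230c.
Compose with ship Beta (u' = -0.625 in ship Alpha frame): u_1 = (-0.625 + 0.423) / (1 + (-0.625)·0.423) = -0.2020/0.7356 = -0.2746.
Compose with ship Gamma (u' = 0.952 in ship Beta frame): u_2 = (0.952 + (-0.275)) / (1 + 0.952·(-0.275)) = 0.6774/0.7386 = 0.9172.

β = +0.917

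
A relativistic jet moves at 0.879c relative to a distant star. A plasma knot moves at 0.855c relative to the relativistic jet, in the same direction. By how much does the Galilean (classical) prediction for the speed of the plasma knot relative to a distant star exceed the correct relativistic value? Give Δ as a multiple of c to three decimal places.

Galilean: u_cl = 0.855 + 0.879 = 1.7340.
Relativistic: u_rel = (0.855 + 0.879) / (1 + 0.855·0.879) = 1.7340/1.7515 = 0.9900.
Δ = 1.7340 − 0.9900 = 0.7440.
(The classical prediction exceeds c; the relativistic result does not.)

Δ = 0.744c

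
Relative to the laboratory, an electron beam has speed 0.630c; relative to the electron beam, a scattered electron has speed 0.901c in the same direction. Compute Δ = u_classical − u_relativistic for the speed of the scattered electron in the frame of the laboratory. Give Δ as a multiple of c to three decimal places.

Galilean: u_cl = 0.901 + 0.630 = 1.5310.
Relativistic: u_rel = (0.901 + 0.630) / (1 + 0.901·0.630) = 1.5310/1.5676 = 0.9766.
Δ = 1.5310 − 0.9766 = 0.5544.
(The classical prediction exceeds c; the relativistic result does not.)

Δ = 0.554c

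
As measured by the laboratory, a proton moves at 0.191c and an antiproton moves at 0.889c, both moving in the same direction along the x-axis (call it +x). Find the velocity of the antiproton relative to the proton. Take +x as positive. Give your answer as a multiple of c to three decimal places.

+0.841c

β_A = 0.191, β_B = 0.889.
Transform to A's frame with the inverse velocity-addition law: u' = (u − v)/(1 − uv/c²), taking u = β_B and v = β_A.
u' = (0.889 − 0.191) / (1 − (0.191)(0.889)) = 0.6980/0.8302 = 0.8408.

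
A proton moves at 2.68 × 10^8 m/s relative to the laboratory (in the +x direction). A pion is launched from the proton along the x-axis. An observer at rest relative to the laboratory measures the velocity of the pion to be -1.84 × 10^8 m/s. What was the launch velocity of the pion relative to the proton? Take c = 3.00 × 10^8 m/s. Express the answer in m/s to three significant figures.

v = 0.893c, u = -0.613c.
Invert the composition law: u' = (u − v)/(1 − uv/c²).
u' = (-0.613 − 0.893) / (1 − (-0.613)(0.893)) = -1.5067/1.5479 = -0.9734.
u' = -0.9734 × 3.00 × 10^8 m/s.

-2.92 × 10^8 m/s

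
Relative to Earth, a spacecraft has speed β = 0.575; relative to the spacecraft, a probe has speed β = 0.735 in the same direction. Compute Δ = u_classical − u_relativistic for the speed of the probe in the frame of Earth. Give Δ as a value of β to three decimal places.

Galilean: u_cl = 0.735 + 0.575 = 1.3100.
Relativistic: u_rel = (0.735 + 0.575) / (1 + 0.735·0.575) = 1.3100/1.4226 = 0.9208.
Δ = 1.3100 − 0.9208 = 0.3892.
(The classical prediction exceeds c; the relativistic result does not.)

Δ = 0.389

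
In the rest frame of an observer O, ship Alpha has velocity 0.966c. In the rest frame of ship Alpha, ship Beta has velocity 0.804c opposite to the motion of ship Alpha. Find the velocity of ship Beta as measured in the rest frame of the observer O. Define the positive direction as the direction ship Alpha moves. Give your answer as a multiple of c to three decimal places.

+0.725c

With v = 0.966 and u' = -0.804 (in units of c),
u = (u' + v)/(1 + u'v/c²):
u = (-0.804 + 0.966) / (1 + (-0.804)·0.966) = 0.1620/0.2233 = 0.7254
(Galilean addition would give +0.162c.)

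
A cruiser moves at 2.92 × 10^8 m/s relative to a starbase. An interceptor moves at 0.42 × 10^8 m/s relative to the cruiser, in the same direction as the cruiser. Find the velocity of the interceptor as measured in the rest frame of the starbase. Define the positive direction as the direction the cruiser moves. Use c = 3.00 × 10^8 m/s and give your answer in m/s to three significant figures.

2.94 × 10^8 m/s

In units of c (dividing by 3.00 × 10^8 m/s): v = 0.973, u' = 0.140.
u = (u' + v)/(1 + u'v/c²):
u = (0.140 + 0.973) / (1 + 0.140·0.973) = 1.1133/1.1363 = 0.9798
(Galilean addition would give +1.113c, exceeding c.)
Converting back: u = 0.9798 × 3.00 × 10^8 m/s.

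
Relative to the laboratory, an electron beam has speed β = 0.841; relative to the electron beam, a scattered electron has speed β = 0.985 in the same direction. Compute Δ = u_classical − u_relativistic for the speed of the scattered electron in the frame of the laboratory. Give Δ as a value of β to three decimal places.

Δ = 0.827

Galilean: u_cl = 0.985 + 0.841 = 1.8260.
Relativistic: u_rel = (0.985 + 0.841) / (1 + 0.985·0.841) = 1.8260/1.8284 = 0.9987.
Δ = 1.8260 − 0.9987 = 0.8273.
(The classical prediction exceeds c; the relativistic result does not.)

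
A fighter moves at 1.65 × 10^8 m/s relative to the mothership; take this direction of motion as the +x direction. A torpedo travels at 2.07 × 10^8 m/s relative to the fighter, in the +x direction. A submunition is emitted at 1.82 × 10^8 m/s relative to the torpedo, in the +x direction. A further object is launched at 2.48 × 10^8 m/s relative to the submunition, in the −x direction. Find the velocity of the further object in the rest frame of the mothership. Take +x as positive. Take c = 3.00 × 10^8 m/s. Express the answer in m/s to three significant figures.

+2.28 × 10^8 m/s

Apply u = (u' + v)/(1 + u'v/c²) successively, working outward toward the mothership.
(Dividing each given speed by c = 3.00 × 10^8 m/s to work in units of c.)
Start: velocity of the fighter relative to the mothership = 0.5500c.
Compose with the torpedo (u' = 0.690 in the fighter frame): u_1 = (0.690 + 0.550) / (1 + 0.690·0.550) = 1.2400/1.3795 = 0.8989.
Compose with the submunition (u' = 0.607 in the torpedo frame): u_2 = (0.607 + 0.899) / (1 + 0.607·0.899) = 1.5055/1.5453 = 0.9743.
Compose with the further object (u' = -0.827 in the submunition frame): u_3 = (-0.827 + 0.974) / (1 + (-0.827)·0.974) = 0.1476/0.1946 = 0.7584.
So u = 0.7584 × 3.00 × 10^8 m/s.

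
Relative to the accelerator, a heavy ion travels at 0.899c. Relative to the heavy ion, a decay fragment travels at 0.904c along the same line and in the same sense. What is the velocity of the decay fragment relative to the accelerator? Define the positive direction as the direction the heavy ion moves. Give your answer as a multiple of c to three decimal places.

With v = 0.899 and u' = 0.904 (in units of c),
u = (u' + v)/(1 + u'v/c²):
u = (0.904 + 0.899) / (1 + 0.904·0.899) = 1.8030/1.8127 = 0.9947

0.995c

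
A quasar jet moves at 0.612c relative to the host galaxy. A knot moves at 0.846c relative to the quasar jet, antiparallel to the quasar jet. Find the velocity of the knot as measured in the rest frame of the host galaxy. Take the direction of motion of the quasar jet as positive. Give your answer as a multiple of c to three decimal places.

-0.485c

With v = 0.612 and u' = -0.846 (in units of c),
u = (u' + v)/(1 + u'v/c²):
u = (-0.846 + 0.612) / (1 + (-0.846)·0.612) = -0.2340/0.4822 = -0.4852
(Galilean addition would give -0.234c.)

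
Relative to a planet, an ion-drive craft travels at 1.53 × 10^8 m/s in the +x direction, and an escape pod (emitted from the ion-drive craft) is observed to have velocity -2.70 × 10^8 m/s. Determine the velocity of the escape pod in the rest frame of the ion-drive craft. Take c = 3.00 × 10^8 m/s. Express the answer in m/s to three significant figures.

-2.90 × 10^8 m/s

v = 0.510c, u = -0.900c.
Invert the composition law: u' = (u − v)/(1 − uv/c²).
u' = (-0.900 − 0.510) / (1 − (-0.900)(0.510)) = -1.4100/1.4590 = -0.9664.
u' = -0.9664 × 3.00 × 10^8 m/s.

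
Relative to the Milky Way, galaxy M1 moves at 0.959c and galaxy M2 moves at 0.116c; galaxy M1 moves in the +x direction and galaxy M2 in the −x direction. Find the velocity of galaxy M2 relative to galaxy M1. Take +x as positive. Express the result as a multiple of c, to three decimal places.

β_A = 0.959, β_B = -0.116.
Transform to A's frame with the inverse velocity-addition law: u' = (u − v)/(1 − uv/c²), taking u = β_B and v = β_A.
u' = (-0.116 − 0.959) / (1 − (0.959)(-0.116)) = -1.0750/1.1112 = -0.9674.

-0.967c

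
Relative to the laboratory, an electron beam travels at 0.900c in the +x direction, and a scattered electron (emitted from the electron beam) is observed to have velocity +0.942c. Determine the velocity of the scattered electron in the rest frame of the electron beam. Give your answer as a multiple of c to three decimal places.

Invert the composition law: u' = (u − v)/(1 − uv/c²).
u' = (0.942 − 0.900) / (1 − (0.942)(0.900)) = 0.0420/0.1522 = 0.2760.

+0.276c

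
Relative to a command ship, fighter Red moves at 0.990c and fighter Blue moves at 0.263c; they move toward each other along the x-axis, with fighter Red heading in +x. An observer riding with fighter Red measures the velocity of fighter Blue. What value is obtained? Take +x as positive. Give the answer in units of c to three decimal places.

β_A = 0.990, β_B = -0.263.
Transform to A's frame with the inverse velocity-addition law: u' = (u − v)/(1 − uv/c²), taking u = β_B and v = β_A.
u' = (-0.263 − 0.990) / (1 − (0.990)(-0.263)) = -1.2530/1.2604 = -0.9942.

-0.994c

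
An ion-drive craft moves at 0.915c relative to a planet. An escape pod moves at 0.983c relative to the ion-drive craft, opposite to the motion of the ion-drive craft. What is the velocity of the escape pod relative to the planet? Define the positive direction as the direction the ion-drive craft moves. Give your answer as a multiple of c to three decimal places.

With v = 0.915 and u' = -0.983 (in units of c),
u = (u' + v)/(1 + u'v/c²):
u = (-0.983 + 0.915) / (1 + (-0.983)·0.915) = -0.0680/0.1006 = -0.6762
(Galilean addition would give -0.068c.)

-0.676c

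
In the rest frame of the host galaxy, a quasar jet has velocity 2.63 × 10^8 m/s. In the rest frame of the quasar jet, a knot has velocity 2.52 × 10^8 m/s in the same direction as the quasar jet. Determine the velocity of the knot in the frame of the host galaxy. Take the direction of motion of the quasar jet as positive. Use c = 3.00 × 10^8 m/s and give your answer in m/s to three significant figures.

2.97 × 10^8 m/s

In units of c (dividing by 3.00 × 10^8 m/s): v = 0.877, u' = 0.840.
u = (u' + v)/(1 + u'v/c²):
u = (0.840 + 0.877) / (1 + 0.840·0.877) = 1.7167/1.7364 = 0.9886
Converting back: u = 0.9886 × 3.00 × 10^8 m/s.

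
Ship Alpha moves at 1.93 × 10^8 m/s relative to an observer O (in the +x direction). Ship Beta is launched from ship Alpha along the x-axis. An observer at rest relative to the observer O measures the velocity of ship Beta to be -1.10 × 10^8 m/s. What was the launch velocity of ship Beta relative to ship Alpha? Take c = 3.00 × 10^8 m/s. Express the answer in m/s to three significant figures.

v = 0.643c, u = -0.367c.
Invert the composition law: u' = (u − v)/(1 − uv/c²).
u' = (-0.367 − 0.643) / (1 − (-0.367)(0.643)) = -1.0100/1.2359 = -0.8172.
u' = -0.8172 × 3.00 × 10^8 m/s.

-2.45 × 10^8 m/s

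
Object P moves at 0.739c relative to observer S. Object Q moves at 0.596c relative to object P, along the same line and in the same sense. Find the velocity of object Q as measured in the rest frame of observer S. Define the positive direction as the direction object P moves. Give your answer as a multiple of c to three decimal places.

With v = 0.739 and u' = 0.596 (in units of c),
u = (u' + v)/(1 + u'v/c²):
u = (0.596 + 0.739) / (1 + 0.596·0.739) = 1.3350/1.4404 = 0.9268
(Galilean addition would give +1.335c, exceeding c.)

0.927c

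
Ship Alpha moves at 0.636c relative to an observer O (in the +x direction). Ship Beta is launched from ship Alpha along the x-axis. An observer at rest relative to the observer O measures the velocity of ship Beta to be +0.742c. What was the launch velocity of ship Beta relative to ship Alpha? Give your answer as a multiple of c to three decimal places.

+0.201c

Invert the composition law: u' = (u − v)/(1 − uv/c²).
u' = (0.742 − 0.636) / (1 − (0.742)(0.636)) = 0.1060/0.5281 = 0.2007.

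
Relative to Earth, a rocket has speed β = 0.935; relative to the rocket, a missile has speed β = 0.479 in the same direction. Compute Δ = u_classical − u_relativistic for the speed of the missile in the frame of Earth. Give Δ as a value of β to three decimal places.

Δ = 0.437

Galilean: u_cl = 0.479 + 0.935 = 1.4140.
Relativistic: u_rel = (0.479 + 0.935) / (1 + 0.479·0.935) = 1.4140/1.4479 = 0.9766.
Δ = 1.4140 − 0.9766 = 0.4374.
(The classical prediction exceeds c; the relativistic result does not.)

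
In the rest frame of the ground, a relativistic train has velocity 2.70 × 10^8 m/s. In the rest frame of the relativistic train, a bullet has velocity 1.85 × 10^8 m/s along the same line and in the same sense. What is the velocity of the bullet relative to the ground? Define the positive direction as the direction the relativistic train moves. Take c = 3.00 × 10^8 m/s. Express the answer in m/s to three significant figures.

In units of c (dividing by 3.00 × 10^8 m/s): v = 0.900, u' = 0.617.
u = (u' + v)/(1 + u'v/c²):
u = (0.617 + 0.900) / (1 + 0.617·0.900) = 1.5167/1.5550 = 0.9753
(Galilean addition would give +1.517c, exceeding c.)
Converting back: u = 0.9753 × 3.00 × 10^8 m/s.

2.93 × 10^8 m/s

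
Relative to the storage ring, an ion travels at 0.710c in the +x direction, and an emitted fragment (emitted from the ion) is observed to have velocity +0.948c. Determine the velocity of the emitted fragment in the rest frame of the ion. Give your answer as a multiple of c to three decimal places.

+0.728c

Invert the composition law: u' = (u − v)/(1 − uv/c²).
u' = (0.948 − 0.710) / (1 − (0.948)(0.710)) = 0.2380/0.3269 = 0.7280.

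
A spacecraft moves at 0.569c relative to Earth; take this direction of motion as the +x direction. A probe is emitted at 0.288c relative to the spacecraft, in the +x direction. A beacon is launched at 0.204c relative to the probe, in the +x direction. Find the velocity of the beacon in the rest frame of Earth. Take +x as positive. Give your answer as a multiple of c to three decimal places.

0.818c

Apply u = (u' + v)/(1 + u'v/c²) successively, working outward toward Earth.
Start: velocity of the spacecraft relative to Earth = 0.5690c.
Compose with the probe (u' = 0.288 in the spacecraft frame): u_1 = (0.288 + 0.569) / (1 + 0.288·0.569) = 0.8570/1.1639 = 0.7363.
Compose with the beacon (u' = 0.204 in the probe frame): u_2 = (0.204 + 0.736) / (1 + 0.204·0.736) = 0.9403/1.1502 = 0.8175.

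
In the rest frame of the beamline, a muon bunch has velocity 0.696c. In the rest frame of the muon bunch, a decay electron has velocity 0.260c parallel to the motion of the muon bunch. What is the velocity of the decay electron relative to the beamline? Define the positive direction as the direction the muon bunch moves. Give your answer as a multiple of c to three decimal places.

0.810c

With v = 0.696 and u' = 0.260 (in units of c),
u = (u' + v)/(1 + u'v/c²):
u = (0.260 + 0.696) / (1 + 0.260·0.696) = 0.9560/1.1810 = 0.8095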